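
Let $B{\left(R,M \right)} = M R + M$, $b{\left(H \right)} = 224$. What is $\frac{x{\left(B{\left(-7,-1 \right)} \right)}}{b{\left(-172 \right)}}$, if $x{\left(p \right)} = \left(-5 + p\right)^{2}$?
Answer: $\frac{1}{224} \approx 0.0044643$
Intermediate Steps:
$B{\left(R,M \right)} = M + M R$
$\frac{x{\left(B{\left(-7,-1 \right)} \right)}}{b{\left(-172 \right)}} = \frac{\left(-5 - \left(1 - 7\right)\right)^{2}}{224} = \left(-5 - -6\right)^{2} \cdot \frac{1}{224} = \left(-5 + 6\right)^{2} \cdot \frac{1}{224} = 1^{2} \cdot \frac{1}{224} = 1 \cdot \frac{1}{224} = \frac{1}{224}$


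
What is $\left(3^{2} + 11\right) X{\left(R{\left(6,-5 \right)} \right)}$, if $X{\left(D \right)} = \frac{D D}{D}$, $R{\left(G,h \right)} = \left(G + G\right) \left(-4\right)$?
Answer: $-960$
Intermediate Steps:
$R{\left(G,h \right)} = - 8 G$ ($R{\left(G,h \right)} = 2 G \left(-4\right) = - 8 G$)
$X{\left(D \right)} = D$ ($X{\left(D \right)} = \frac{D^{2}}{D} = D$)
$\left(3^{2} + 11\right) X{\left(R{\left(6,-5 \right)} \right)} = \left(3^{2} + 11\right) \left(\left(-8\right) 6\right) = \left(9 + 11\right) \left(-48\right) = 20 \left(-48\right) = -960$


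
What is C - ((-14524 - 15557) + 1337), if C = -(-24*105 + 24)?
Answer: 31240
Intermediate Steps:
C = 2496 (C = -(-2520 + 24) = -1*(-2496) = 2496)
C - ((-14524 - 15557) + 1337) = 2496 - ((-14524 - 15557) + 1337) = 2496 - (-30081 + 1337) = 2496 - 1*(-28744) = 2496 + 28744 = 31240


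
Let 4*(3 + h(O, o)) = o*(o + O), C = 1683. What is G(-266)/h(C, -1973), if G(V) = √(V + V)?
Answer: 4*I*√133/286079 ≈ 0.00016125*I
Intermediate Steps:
h(O, o) = -3 + o*(O + o)/4 (h(O, o) = -3 + (o*(o + O))/4 = -3 + (o*(O + o))/4 = -3 + o*(O + o)/4)
G(V) = √2*√V (G(V) = √(2*V) = √2*√V)
G(-266)/h(C, -1973) = (√2*√(-266))/(-3 + (¼)*(-1973)² + (¼)*1683*(-1973)) = (√2*(I*√266))/(-3 + (¼)*3892729 - 3320559/4) = (2*I*√133)/(-3 + 3892729/4 - 3320559/4) = (2*I*√133)/(286079/2) = (2*I*√133)*(2/286079) = 4*I*√133/286079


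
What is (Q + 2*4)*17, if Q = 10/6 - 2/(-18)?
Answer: 1496/9 ≈ 166.22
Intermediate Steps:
Q = 16/9 (Q = 10*(1/6) - 2*(-1/18) = 5/3 + 1/9 = 16/9 ≈ 1.7778)
(Q + 2*4)*17 = (16/9 + 2*4)*17 = (16/9 + 8)*17 = (88/9)*17 = 1496/9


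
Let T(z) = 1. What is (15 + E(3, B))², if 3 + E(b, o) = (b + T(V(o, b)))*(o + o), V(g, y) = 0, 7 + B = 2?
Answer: 784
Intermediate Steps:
B = -5 (B = -7 + 2 = -5)
E(b, o) = -3 + 2*o*(1 + b) (E(b, o) = -3 + (b + 1)*(o + o) = -3 + (1 + b)*(2*o) = -3 + 2*o*(1 + b))
(15 + E(3, B))² = (15 + (-3 + 2*(-5) + 2*3*(-5)))² = (15 + (-3 - 10 - 30))² = (15 - 43)² = (-28)² = 784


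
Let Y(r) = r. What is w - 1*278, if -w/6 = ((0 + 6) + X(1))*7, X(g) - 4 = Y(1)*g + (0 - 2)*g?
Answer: -656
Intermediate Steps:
X(g) = 4 - g (X(g) = 4 + (1*g + (0 - 2)*g) = 4 + (g - 2*g) = 4 - g)
w = -378 (w = -6*((0 + 6) + (4 - 1*1))*7 = -6*(6 + (4 - 1))*7 = -6*(6 + 3)*7 = -54*7 = -6*63 = -378)
w - 1*278 = -378 - 1*278 = -378 - 278 = -656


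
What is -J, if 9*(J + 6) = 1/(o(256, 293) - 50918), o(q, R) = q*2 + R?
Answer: 2706103/451017 ≈ 6.0000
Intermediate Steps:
o(q, R) = R + 2*q (o(q, R) = 2*q + R = R + 2*q)
J = -2706103/451017 (J = -6 + 1/(9*((293 + 2*256) - 50918)) = -6 + 1/(9*((293 + 512) - 50918)) = -6 + 1/(9*(805 - 50918)) = -6 + (⅑)/(-50113) = -6 + (⅑)*(-1/50113) = -6 - 1/451017 = -2706103/451017 ≈ -6.0000)
-J = -1*(-2706103/451017) = 2706103/451017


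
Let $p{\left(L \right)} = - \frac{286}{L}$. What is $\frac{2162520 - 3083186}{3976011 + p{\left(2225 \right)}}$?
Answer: $- \frac{2048481850}{8846624189} \approx -0.23156$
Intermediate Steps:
$\frac{2162520 - 3083186}{3976011 + p{\left(2225 \right)}} = \frac{2162520 - 3083186}{3976011 - \frac{286}{2225}} = - \frac{920666}{3976011 - \frac{286}{2225}} = - \frac{920666}{\frac{8846624189}{2225}} = \left(-920666\right) \frac{2225}{8846624189} = - \frac{2048481850}{8846624189}$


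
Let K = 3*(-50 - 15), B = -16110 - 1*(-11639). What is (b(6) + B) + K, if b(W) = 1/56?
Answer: -261295/56 ≈ -4666.0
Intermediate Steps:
B = -4471 (B = -16110 + 11639 = -4471)
b(W) = 1/56
K = -195 (K = 3*(-65) = -195)
(b(6) + B) + K = (1/56 - 4471) - 195 = -250375/56 - 195 = -261295/56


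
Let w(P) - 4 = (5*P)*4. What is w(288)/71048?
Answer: 1441/17762 ≈ 0.081128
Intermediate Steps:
w(P) = 4 + 20*P (w(P) = 4 + (5*P)*4 = 4 + 20*P)
w(288)/71048 = (4 + 20*288)/71048 = (4 + 5760)*(1/71048) = 5764*(1/71048) = 1441/17762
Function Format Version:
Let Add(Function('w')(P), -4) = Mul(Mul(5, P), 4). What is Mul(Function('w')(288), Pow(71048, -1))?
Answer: Rational(1441, 17762) ≈ 0.081128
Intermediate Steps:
Function('w')(P) = Add(4, Mul(20, P)) (Function('w')(P) = Add(4, Mul(Mul(5, P), 4)) = Add(4, Mul(20, P)))
Mul(Function('w')(288), Pow(71048, -1)) = Mul(Add(4, Mul(20, 288)), Pow(71048, -1)) = Mul(Add(4, 5760), Rational(1, 71048)) = Mul(5764, Rational(1, 71048)) = Rational(1441, 17762)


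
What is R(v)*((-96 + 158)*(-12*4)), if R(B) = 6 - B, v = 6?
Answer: 0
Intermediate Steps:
R(v)*((-96 + 158)*(-12*4)) = (6 - 1*6)*((-96 + 158)*(-12*4)) = (6 - 6)*(62*(-48)) = 0*(-2976) = 0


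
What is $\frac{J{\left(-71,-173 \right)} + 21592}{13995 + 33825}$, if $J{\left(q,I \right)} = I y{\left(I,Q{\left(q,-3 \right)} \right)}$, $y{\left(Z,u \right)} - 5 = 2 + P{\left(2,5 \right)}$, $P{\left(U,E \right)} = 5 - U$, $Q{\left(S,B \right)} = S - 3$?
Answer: $\frac{9931}{23910} \approx 0.41535$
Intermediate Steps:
$Q{\left(S,B \right)} = -3 + S$
$y{\left(Z,u \right)} = 10$ ($y{\left(Z,u \right)} = 5 + \left(2 + \left(5 - 2\right)\right) = 5 + \left(2 + 3\right) = 5 + 5 = 10$)
$J{\left(q,I \right)} = 10 I$ ($J{\left(q,I \right)} = I 10 = 10 I$)
$\frac{J{\left(-71,-173 \right)} + 21592}{13995 + 33825} = \frac{10 \left(-173\right) + 21592}{13995 + 33825} = \frac{-1730 + 21592}{47820} = 19862 \cdot \frac{1}{47820} = \frac{9931}{23910}$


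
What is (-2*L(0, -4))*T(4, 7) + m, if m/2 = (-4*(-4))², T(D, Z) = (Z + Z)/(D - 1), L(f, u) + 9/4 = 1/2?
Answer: 1585/3 ≈ 528.33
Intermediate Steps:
L(f, u) = -7/4 (L(f, u) = -9/4 + 1/2 = -9/4 + ½ = -7/4)
T(D, Z) = 2*Z/(-1 + D) (T(D, Z) = (2*Z)/(-1 + D) = 2*Z/(-1 + D))
m = 512 (m = 2*(-4*(-4))² = 2*16² = 2*256 = 512)
(-2*L(0, -4))*T(4, 7) + m = (-2*(-7/4))*(2*7/(-1 + 4)) + 512 = 7*(2*7/3)/2 + 512 = 7*(2*7*(⅓))/2 + 512 = (7/2)*(14/3) + 512 = 49/3 + 512 = 1585/3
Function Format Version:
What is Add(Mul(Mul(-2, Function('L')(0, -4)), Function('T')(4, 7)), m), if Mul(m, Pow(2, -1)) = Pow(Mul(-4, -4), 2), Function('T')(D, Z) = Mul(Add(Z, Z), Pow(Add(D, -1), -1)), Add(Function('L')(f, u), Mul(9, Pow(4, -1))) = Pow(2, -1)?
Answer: Rational(1585, 3) ≈ 528.33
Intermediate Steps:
Function('L')(f, u) = Rational(-7, 4) (Function('L')(f, u) = Add(Rational(-9, 4), Pow(2, -1)) = Add(Rational(-9, 4), Rational(1, 2)) = Rational(-7, 4))
Function('T')(D, Z) = Mul(2, Z, Pow(Add(-1, D), -1)) (Function('T')(D, Z) = Mul(Mul(2, Z), Pow(Add(-1, D), -1)) = Mul(2, Z, Pow(Add(-1, D), -1)))
m = 512 (m = Mul(2, Pow(Mul(-4, -4), 2)) = Mul(2, Pow(16, 2)) = Mul(2, 256) = 512)
Add(Mul(Mul(-2, Function('L')(0, -4)), Function('T')(4, 7)), m) = Add(Mul(Mul(-2, Rational(-7, 4)), Mul(2, 7, Pow(Add(-1, 4), -1))), 512) = Add(Mul(Rational(7, 2), Mul(2, 7, Pow(3, -1))), 512) = Add(Mul(Rational(7, 2), Mul(2, 7, Rational(1, 3))), 512) = Add(Mul(Rational(7, 2), Rational(14, 3)), 512) = Add(Rational(49, 3), 512) = Rational(1585, 3)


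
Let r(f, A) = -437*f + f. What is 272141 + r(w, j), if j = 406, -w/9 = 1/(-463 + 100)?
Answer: 32927753/121 ≈ 2.7213e+5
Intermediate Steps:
w = 3/121 (w = -9/(-463 + 100) = -9/(-363) = -9*(-1/363) = 3/121 ≈ 0.024793)
r(f, A) = -436*f
272141 + r(w, j) = 272141 - 436*3/121 = 272141 - 1308/121 = 32927753/121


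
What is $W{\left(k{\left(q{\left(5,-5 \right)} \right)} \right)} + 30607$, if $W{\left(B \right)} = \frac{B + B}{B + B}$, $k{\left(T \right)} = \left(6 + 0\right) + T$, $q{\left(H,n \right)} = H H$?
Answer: $30608$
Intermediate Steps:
$q{\left(H,n \right)} = H^{2}$
$k{\left(T \right)} = 6 + T$
$W{\left(B \right)} = 1$ ($W{\left(B \right)} = \frac{2 B}{2 B} = 2 B \frac{1}{2 B} = 1$)
$W{\left(k{\left(q{\left(5,-5 \right)} \right)} \right)} + 30607 = 1 + 30607 = 30608$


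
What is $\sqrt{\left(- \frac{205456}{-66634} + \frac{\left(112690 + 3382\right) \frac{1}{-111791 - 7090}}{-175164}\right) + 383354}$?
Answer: $\frac{2 \sqrt{294170767822697148865668878426}}{1751975411193} \approx 619.16$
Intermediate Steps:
$\sqrt{\left(- \frac{205456}{-66634} + \frac{\left(112690 + 3382\right) \frac{1}{-111791 - 7090}}{-175164}\right) + 383354} = \sqrt{\left(\left(-205456\right) \left(- \frac{1}{66634}\right) + \frac{116072}{-118881} \left(- \frac{1}{175164}\right)\right) + 383354} = \sqrt{\left(\frac{102728}{33317} + 116072 \left(- \frac{1}{118881}\right) \left(- \frac{1}{175164}\right)\right) + 383354} = \sqrt{\left(\frac{102728}{33317} - - \frac{2638}{473265261}\right) + 383354} = \sqrt{\left(\frac{102728}{33317} + \frac{2638}{473265261}\right) + 383354} = \sqrt{\frac{48617681622254}{15767778700737} + 383354} = \sqrt{\frac{6044689653723954152}{15767778700737}} = \frac{2 \sqrt{294170767822697148865668878426}}{1751975411193}$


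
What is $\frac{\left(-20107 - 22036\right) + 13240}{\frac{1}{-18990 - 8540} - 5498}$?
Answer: $\frac{795699590}{151359941} \approx 5.257$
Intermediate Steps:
$\frac{\left(-20107 - 22036\right) + 13240}{\frac{1}{-18990 - 8540} - 5498} = \frac{-42143 + 13240}{\frac{1}{-27530} - 5498} = - \frac{28903}{- \frac{1}{27530} - 5498} = - \frac{28903}{- \frac{151359941}{27530}} = \left(-28903\right) \left(- \frac{27530}{151359941}\right) = \frac{795699590}{151359941}$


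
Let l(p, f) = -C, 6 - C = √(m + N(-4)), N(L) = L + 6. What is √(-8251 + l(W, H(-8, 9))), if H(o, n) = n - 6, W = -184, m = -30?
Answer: √(-8257 + 2*I*√7) ≈ 0.0291 + 90.868*I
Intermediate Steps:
N(L) = 6 + L
H(o, n) = -6 + n
C = 6 - 2*I*√7 (C = 6 - √(-30 + (6 - 4)) = 6 - √(-30 + 2) = 6 - √(-28) = 6 - 2*I*√7 ≈ 6.0 - 5.2915*I)
l(p, f) = -6 + 2*I*√7 (l(p, f) = -(6 - 2*I*√7) = -6 + 2*I*√7)
√(-8251 + l(W, H(-8, 9))) = √(-8251 + (-6 + 2*I*√7)) = √(-8257 + 2*I*√7)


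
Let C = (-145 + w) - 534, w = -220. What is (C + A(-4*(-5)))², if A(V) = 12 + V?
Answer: 751689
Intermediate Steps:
C = -899 (C = (-145 - 220) - 534 = -365 - 534 = -899)
(C + A(-4*(-5)))² = (-899 + (12 - 4*(-5)))² = (-899 + (12 + 20))² = (-899 + 32)² = (-867)² = 751689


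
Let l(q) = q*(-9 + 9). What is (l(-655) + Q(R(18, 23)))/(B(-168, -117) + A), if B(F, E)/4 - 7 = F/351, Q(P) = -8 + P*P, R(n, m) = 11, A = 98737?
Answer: 13221/11555281 ≈ 0.0011442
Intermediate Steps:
Q(P) = -8 + P²
B(F, E) = 28 + 4*F/351 (B(F, E) = 28 + 4*(F/351) = 28 + 4*F/351)
l(q) = 0 (l(q) = q*0 = 0)
(l(-655) + Q(R(18, 23)))/(B(-168, -117) + A) = (0 + (-8 + 11²))/((28 + (4/351)*(-168)) + 98737) = (0 + (-8 + 121))/((28 - 224/117) + 98737) = (0 + 113)/(3052/117 + 98737) = 113/(11555281/117) = 113*(117/11555281) = 13221/11555281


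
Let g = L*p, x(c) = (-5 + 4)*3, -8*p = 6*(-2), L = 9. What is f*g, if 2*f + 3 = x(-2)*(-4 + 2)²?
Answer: -405/4 ≈ -101.25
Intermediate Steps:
p = 3/2 (p = -3*(-2)/4 = -⅛*(-12) = 3/2 ≈ 1.5000)
x(c) = -3 (x(c) = -1*3 = -3)
f = -15/2 (f = -3/2 + (-3*(-4 + 2)²)/2 = -3/2 + (-3*(-2)²)/2 = -3/2 + (-3*4)/2 = -3/2 + (½)*(-12) = -3/2 - 6 = -15/2 ≈ -7.5000)
g = 27/2 (g = 9*(3/2) = 27/2 ≈ 13.500)
f*g = -15/2*27/2 = -405/4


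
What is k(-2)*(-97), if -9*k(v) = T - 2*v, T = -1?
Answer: 97/3 ≈ 32.333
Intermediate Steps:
k(v) = ⅑ + 2*v/9 (k(v) = -(-1 - 2*v)/9 = ⅑ + 2*v/9)
k(-2)*(-97) = (⅑ + (2/9)*(-2))*(-97) = (⅑ - 4/9)*(-97) = -⅓*(-97) = 97/3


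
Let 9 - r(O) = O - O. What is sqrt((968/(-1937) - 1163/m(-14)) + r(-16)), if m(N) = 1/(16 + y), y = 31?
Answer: 2*I*sqrt(51263621201)/1937 ≈ 233.78*I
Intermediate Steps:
r(O) = 9 (r(O) = 9 - (O - O) = 9 - 1*0 = 9 + 0 = 9)
m(N) = 1/47 (m(N) = 1/(16 + 31) = 1/47)
sqrt((968/(-1937) - 1163/m(-14)) + r(-16)) = sqrt((968/(-1937) - 1163/1/47) + 9) = sqrt((968*(-1/1937) - 1163*47) + 9) = sqrt((-968/1937 - 54661) + 9) = sqrt(-105879325/1937 + 9) = sqrt(-105861892/1937) = 2*I*sqrt(51263621201)/1937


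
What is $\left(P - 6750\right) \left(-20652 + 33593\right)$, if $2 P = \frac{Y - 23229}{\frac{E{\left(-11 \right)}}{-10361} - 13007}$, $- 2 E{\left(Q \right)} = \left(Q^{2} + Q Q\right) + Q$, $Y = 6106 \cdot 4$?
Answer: $- \frac{23544149295622945}{269530823} \approx -8.7352 \cdot 10^{7}$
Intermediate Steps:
$Y = 24424$
$E{\left(Q \right)} = - Q^{2} - \frac{Q}{2}$ ($E{\left(Q \right)} = - \frac{\left(Q^{2} + Q Q\right) + Q}{2} = - \frac{\left(Q^{2} + Q^{2}\right) + Q}{2} = - \frac{2 Q^{2} + Q}{2} = - \frac{Q + 2 Q^{2}}{2} = - Q^{2} - \frac{Q}{2}$)
$P = - \frac{12381395}{269530823}$ ($P = \frac{\left(24424 - 23229\right) \frac{1}{\frac{\left(-1\right) \left(-11\right) \left(\frac{1}{2} - 11\right)}{-10361} - 13007}}{2} = \frac{1195 \frac{1}{\left(-1\right) \left(-11\right) \left(- \frac{21}{2}\right) \left(- \frac{1}{10361}\right) - 13007}}{2} = \frac{1195 \frac{1}{\left(- \frac{231}{2}\right) \left(- \frac{1}{10361}\right) - 13007}}{2} = \frac{1195 \frac{1}{\frac{231}{20722} - 13007}}{2} = \frac{1195 \frac{1}{- \frac{269530823}{20722}}}{2} = \frac{1195 \left(- \frac{20722}{269530823}\right)}{2} = \frac{1}{2} \left(- \frac{24762790}{269530823}\right) = - \frac{12381395}{269530823} \approx -0.045937$)
$\left(P - 6750\right) \left(-20652 + 33593\right) = \left(- \frac{12381395}{269530823} - 6750\right) \left(-20652 + 33593\right) = \left(- \frac{1819345436645}{269530823}\right) 12941 = - \frac{23544149295622945}{269530823}$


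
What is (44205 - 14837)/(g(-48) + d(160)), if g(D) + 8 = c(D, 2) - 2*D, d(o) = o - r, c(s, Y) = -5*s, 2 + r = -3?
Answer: 29368/493 ≈ 59.570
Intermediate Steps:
r = -5 (r = -2 - 3 = -5)
d(o) = 5 + o (d(o) = o - 1*(-5) = o + 5 = 5 + o)
g(D) = -8 - 7*D (g(D) = -8 + (-5*D - 2*D) = -8 - 7*D)
(44205 - 14837)/(g(-48) + d(160)) = (44205 - 14837)/((-8 - 7*(-48)) + (5 + 160)) = 29368/((-8 + 336) + 165) = 29368/(328 + 165) = 29368/493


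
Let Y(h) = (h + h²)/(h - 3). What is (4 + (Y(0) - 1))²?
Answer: 9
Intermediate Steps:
Y(h) = (h + h²)/(-3 + h)
(4 + (Y(0) - 1))² = (4 + (0*(1 + 0)/(-3 + 0) - 1))² = (4 + (0*1/(-3) - 1))² = (4 + (0*(-⅓)*1 - 1))² = (4 + (0 - 1))² = (4 - 1)² = 3² = 9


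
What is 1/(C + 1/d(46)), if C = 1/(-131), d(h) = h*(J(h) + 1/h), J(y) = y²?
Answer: -12751147/97206 ≈ -131.18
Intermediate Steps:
d(h) = h*(1/h + h²) (d(h) = h*(h² + 1/h) = h*(1/h + h²))
C = -1/131 ≈ -0.0076336
1/(C + 1/d(46)) = 1/(-1/131 + 1/(1 + 46³)) = 1/(-1/131 + 1/(1 + 97336)) = 1/(-1/131 + 1/97337) = 1/(-97206/12751147) = -12751147/97206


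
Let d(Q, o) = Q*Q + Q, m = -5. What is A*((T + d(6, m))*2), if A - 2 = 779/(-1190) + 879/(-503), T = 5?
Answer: -11313229/299285 ≈ -37.801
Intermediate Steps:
d(Q, o) = Q + Q² (d(Q, o) = Q² + Q = Q + Q²)
A = -240707/598570 (A = 2 + (779/(-1190) + 879/(-503)) = 2 + (779*(-1/1190) + 879*(-1/503)) = 2 + (-779/1190 - 879/503) = 2 - 1437847/598570 = -240707/598570 ≈ -0.40214)
A*((T + d(6, m))*2) = -240707*(5 + 6*(1 + 6))*2/598570 = -240707*(5 + 6*7)*2/598570 = -240707*(5 + 42)*2/598570 = -11313229*2/598570 = -240707/598570*94 = -11313229/299285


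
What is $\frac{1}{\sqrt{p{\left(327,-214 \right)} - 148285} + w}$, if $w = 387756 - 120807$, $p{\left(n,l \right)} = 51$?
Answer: $\frac{266949}{71261916835} - \frac{i \sqrt{148234}}{71261916835} \approx 3.746 \cdot 10^{-6} - 5.4028 \cdot 10^{-9} i$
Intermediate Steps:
$w = 266949$ ($w = 387756 - 120807 = 266949$)
$\frac{1}{\sqrt{p{\left(327,-214 \right)} - 148285} + w} = \frac{1}{\sqrt{51 - 148285} + 266949} = \frac{1}{\sqrt{-148234} + 266949} = \frac{1}{i \sqrt{148234} + 266949} = \frac{1}{266949 + i \sqrt{148234}}$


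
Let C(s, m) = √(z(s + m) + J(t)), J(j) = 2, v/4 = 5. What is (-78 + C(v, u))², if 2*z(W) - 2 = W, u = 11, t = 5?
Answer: (156 - √74)²/4 ≈ 5431.5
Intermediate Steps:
v = 20 (v = 4*5 = 20)
z(W) = 1 + W/2
C(s, m) = √(3 + m/2 + s/2) (C(s, m) = √((1 + (s + m)/2) + 2) = √((1 + (m + s)/2) + 2) = √((1 + (m/2 + s/2)) + 2) = √((1 + m/2 + s/2) + 2) = √(3 + m/2 + s/2))
(-78 + C(v, u))² = (-78 + √(12 + 2*11 + 2*20)/2)² = (-78 + √(12 + 22 + 40)/2)² = (-78 + √74/2)²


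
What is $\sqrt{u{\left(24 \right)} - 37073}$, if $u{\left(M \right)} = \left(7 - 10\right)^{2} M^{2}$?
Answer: $i \sqrt{31889} \approx 178.57 i$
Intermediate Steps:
$u{\left(M \right)} = 9 M^{2}$ ($u{\left(M \right)} = \left(7 - 10\right)^{2} M^{2} = \left(-3\right)^{2} M^{2} = 9 M^{2}$)
$\sqrt{u{\left(24 \right)} - 37073} = \sqrt{9 \cdot 24^{2} - 37073} = \sqrt{9 \cdot 576 - 37073} = \sqrt{5184 - 37073} = \sqrt{-31889} = i \sqrt{31889}$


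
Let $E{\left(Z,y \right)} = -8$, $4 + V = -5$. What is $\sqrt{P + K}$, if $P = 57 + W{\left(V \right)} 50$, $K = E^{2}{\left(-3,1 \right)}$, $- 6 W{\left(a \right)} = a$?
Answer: $14$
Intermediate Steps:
$V = -9$ ($V = -4 - 5 = -9$)
$W{\left(a \right)} = - \frac{a}{6}$
$K = 64$ ($K = \left(-8\right)^{2} = 64$)
$P = 132$ ($P = 57 + \left(- \frac{1}{6}\right) \left(-9\right) 50 = 57 + \frac{3}{2} \cdot 50 = 57 + 75 = 132$)
$\sqrt{P + K} = \sqrt{132 + 64} = \sqrt{196} = 14$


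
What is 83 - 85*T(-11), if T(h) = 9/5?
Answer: -70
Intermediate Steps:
T(h) = 9/5 (T(h) = 9*(⅕) = 9/5)
83 - 85*T(-11) = 83 - 85*9/5 = 83 - 153 = -70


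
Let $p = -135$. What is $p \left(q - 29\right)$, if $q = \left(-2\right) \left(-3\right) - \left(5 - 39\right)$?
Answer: $-1485$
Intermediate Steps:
$q = 40$ ($q = 6 - -34 = 6 + 34 = 40$)
$p \left(q - 29\right) = - 135 \left(40 - 29\right) = \left(-135\right) 11 = -1485$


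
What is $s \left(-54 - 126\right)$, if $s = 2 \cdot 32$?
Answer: $-11520$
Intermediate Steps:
$s = 64$
$s \left(-54 - 126\right) = 64 \left(-54 - 126\right) = 64 \left(-180\right) = -11520$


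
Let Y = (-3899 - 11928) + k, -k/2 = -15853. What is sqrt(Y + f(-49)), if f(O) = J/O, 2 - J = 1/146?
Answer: 145*sqrt(788838)/1022 ≈ 126.01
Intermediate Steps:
k = 31706 (k = -2*(-15853) = 31706)
J = 291/146 (J = 2 - 1/146 = 291/146 ≈ 1.9932)
Y = 15879 (Y = (-3899 - 11928) + 31706 = -15827 + 31706 = 15879)
f(O) = 291/(146*O)
sqrt(Y + f(-49)) = sqrt(15879 + (291/146)/(-49)) = sqrt(15879 + (291/146)*(-1/49)) = sqrt(15879 - 291/7154) = sqrt(113598075/7154) = 145*sqrt(788838)/1022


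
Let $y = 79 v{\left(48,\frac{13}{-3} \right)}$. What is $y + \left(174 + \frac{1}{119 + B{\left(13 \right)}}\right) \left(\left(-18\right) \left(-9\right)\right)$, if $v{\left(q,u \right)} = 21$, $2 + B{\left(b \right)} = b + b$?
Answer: $\frac{4268283}{143} \approx 29848.0$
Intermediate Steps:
$B{\left(b \right)} = -2 + 2 b$ ($B{\left(b \right)} = -2 + \left(b + b\right) = -2 + 2 b$)
$y = 1659$ ($y = 79 \cdot 21 = 1659$)
$y + \left(174 + \frac{1}{119 + B{\left(13 \right)}}\right) \left(\left(-18\right) \left(-9\right)\right) = 1659 + \left(174 + \frac{1}{119 + \left(-2 + 2 \cdot 13\right)}\right) \left(\left(-18\right) \left(-9\right)\right) = 1659 + \left(174 + \frac{1}{119 + \left(-2 + 26\right)}\right) 162 = 1659 + \left(174 + \frac{1}{119 + 24}\right) 162 = 1659 + \left(174 + \frac{1}{143}\right) 162 = 1659 + \frac{24883}{143} \cdot 162 = 1659 + \frac{4031046}{143} = \frac{4268283}{143}$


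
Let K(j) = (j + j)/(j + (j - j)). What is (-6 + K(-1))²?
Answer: 16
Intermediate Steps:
K(j) = 2 (K(j) = (2*j)/(j + 0) = (2*j)/j = 2)
(-6 + K(-1))² = (-6 + 2)² = (-4)² = 16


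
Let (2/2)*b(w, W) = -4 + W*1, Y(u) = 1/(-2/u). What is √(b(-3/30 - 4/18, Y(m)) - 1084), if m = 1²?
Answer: I*√4354/2 ≈ 32.992*I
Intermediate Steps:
m = 1
Y(u) = -u/2
b(w, W) = -4 + W (b(w, W) = -4 + W*1 = -4 + W)
√(b(-3/30 - 4/18, Y(m)) - 1084) = √((-4 - ½*1) - 1084) = √((-4 - ½) - 1084) = √(-9/2 - 1084) = √(-2177/2) = I*√4354/2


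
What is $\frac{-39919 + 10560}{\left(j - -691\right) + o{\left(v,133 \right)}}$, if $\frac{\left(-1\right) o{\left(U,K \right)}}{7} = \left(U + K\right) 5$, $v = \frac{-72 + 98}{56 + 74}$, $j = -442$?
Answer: $\frac{29359}{4413} \approx 6.6528$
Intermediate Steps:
$v = \frac{1}{5}$ ($v = \frac{26}{130} = 26 \cdot \frac{1}{130} = \frac{1}{5} \approx 0.2$)
$o{\left(U,K \right)} = - 35 K - 35 U$ ($o{\left(U,K \right)} = - 7 \left(U + K\right) 5 = - 7 \left(K + U\right) 5 = - 7 \left(5 K + 5 U\right) = - 35 K - 35 U$)
$\frac{-39919 + 10560}{\left(j - -691\right) + o{\left(v,133 \right)}} = \frac{-39919 + 10560}{\left(-442 - -691\right) - 4662} = - \frac{29359}{\left(-442 + 691\right) - 4662} = - \frac{29359}{249 - 4662} = - \frac{29359}{-4413} = \left(-29359\right) \left(- \frac{1}{4413}\right) = \frac{29359}{4413}$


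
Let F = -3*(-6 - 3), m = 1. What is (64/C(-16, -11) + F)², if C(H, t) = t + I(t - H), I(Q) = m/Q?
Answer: 323761/729 ≈ 444.12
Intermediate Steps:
I(Q) = 1/Q
C(H, t) = t + 1/(t - H)
F = 27 (F = -3*(-9) = 27)
(64/C(-16, -11) + F)² = (64/(((-1 - 11*(-16 - 1*(-11)))/(-16 - 1*(-11)))) + 27)² = (64/(((-1 - 11*(-16 + 11))/(-16 + 11))) + 27)² = (64/(((-1 - 11*(-5))/(-5))) + 27)² = (64/((-(-1 + 55)/5)) + 27)² = (64/((-⅕*54)) + 27)² = (64/(-54/5) + 27)² = (64*(-5/54) + 27)² = (-160/27 + 27)² = (569/27)² = 323761/729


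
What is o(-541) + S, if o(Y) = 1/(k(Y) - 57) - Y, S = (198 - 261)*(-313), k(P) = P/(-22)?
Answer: 14445358/713 ≈ 20260.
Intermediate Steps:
k(P) = -P/22 (k(P) = P*(-1/22) = -P/22)
S = 19719 (S = -63*(-313) = 19719)
o(Y) = 1/(-57 - Y/22) - Y (o(Y) = 1/(-Y/22 - 57) - Y = 1/(-57 - Y/22) - Y)
o(-541) + S = (-22 - 1*(-541)² - 1254*(-541))/(1254 - 541) + 19719 = (-22 - 1*292681 + 678414)/713 + 19719 = (-22 - 292681 + 678414)/713 + 19719 = (1/713)*385711 + 19719 = 385711/713 + 19719 = 14445358/713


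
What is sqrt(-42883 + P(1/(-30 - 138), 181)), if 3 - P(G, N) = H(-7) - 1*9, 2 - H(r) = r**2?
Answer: 2*I*sqrt(10706) ≈ 206.94*I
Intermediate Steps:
H(r) = 2 - r**2
P(G, N) = 59 (P(G, N) = 3 - ((2 - 1*(-7)**2) - 1*9) = 3 - ((2 - 1*49) - 9) = 3 - ((2 - 49) - 9) = 3 - (-47 - 9) = 3 - 1*(-56) = 3 + 56 = 59)
sqrt(-42883 + P(1/(-30 - 138), 181)) = sqrt(-42883 + 59) = sqrt(-42824) = 2*I*sqrt(10706)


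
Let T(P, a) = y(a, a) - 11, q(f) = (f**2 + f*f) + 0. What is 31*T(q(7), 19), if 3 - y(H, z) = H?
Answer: -837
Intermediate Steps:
y(H, z) = 3 - H
q(f) = 2*f**2 (q(f) = (f**2 + f**2) + 0 = 2*f**2 + 0 = 2*f**2)
T(P, a) = -8 - a (T(P, a) = (3 - a) - 11 = -8 - a)
31*T(q(7), 19) = 31*(-8 - 1*19) = 31*(-8 - 19) = 31*(-27) = -837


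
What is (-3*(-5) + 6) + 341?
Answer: 362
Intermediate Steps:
(-3*(-5) + 6) + 341 = (15 + 6) + 341 = 21 + 341 = 362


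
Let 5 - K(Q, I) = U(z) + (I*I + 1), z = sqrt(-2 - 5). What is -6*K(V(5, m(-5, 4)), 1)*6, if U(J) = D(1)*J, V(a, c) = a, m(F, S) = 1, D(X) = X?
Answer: -108 + 36*I*sqrt(7) ≈ -108.0 + 95.247*I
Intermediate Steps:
z = I*sqrt(7) (z = sqrt(-7) = I*sqrt(7) ≈ 2.6458*I)
U(J) = J (U(J) = 1*J = J)
K(Q, I) = 4 - I**2 - I*sqrt(7) (K(Q, I) = 5 - (I*sqrt(7) + (I*I + 1)) = 5 - (I*sqrt(7) + (I**2 + 1)) = 5 - (I*sqrt(7) + (1 + I**2)) = 5 - (1 + I**2 + I*sqrt(7)) = 5 + (-1 - I**2 - I*sqrt(7)) = 4 - I**2 - I*sqrt(7))
-6*K(V(5, m(-5, 4)), 1)*6 = -6*(4 - 1*1**2 - I*sqrt(7))*6 = -6*(4 - 1*1 - I*sqrt(7))*6 = -6*(4 - 1 - I*sqrt(7))*6 = -6*(3 - I*sqrt(7))*6 = (-18 + 6*I*sqrt(7))*6 = -108 + 36*I*sqrt(7)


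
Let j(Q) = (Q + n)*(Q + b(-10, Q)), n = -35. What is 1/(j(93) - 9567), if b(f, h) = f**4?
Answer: 1/575827 ≈ 1.7366e-6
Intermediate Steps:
j(Q) = (-35 + Q)*(10000 + Q) (j(Q) = (Q - 35)*(Q + (-10)**4) = (-35 + Q)*(Q + 10000) = (-35 + Q)*(10000 + Q))
1/(j(93) - 9567) = 1/((-350000 + 93**2 + 9965*93) - 9567) = 1/((-350000 + 8649 + 926745) - 9567) = 1/(585394 - 9567) = 1/575827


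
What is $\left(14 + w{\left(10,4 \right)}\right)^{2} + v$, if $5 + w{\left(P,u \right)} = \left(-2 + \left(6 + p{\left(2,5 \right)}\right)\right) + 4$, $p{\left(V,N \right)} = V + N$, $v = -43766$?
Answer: $-43190$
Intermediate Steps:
$p{\left(V,N \right)} = N + V$
$w{\left(P,u \right)} = 10$ ($w{\left(P,u \right)} = -5 + \left(\left(-2 + \left(6 + \left(5 + 2\right)\right)\right) + 4\right) = -5 + \left(\left(-2 + \left(6 + 7\right)\right) + 4\right) = -5 + \left(\left(-2 + 13\right) + 4\right) = -5 + \left(11 + 4\right) = -5 + 15 = 10$)
$\left(14 + w{\left(10,4 \right)}\right)^{2} + v = \left(14 + 10\right)^{2} - 43766 = 24^{2} - 43766 = 576 - 43766 = -43190$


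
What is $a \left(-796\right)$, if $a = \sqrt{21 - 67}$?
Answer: $- 796 i \sqrt{46} \approx - 5398.7 i$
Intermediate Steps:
$a = i \sqrt{46}$ ($a = \sqrt{-46} = i \sqrt{46} \approx 6.7823 i$)
$a \left(-796\right) = i \sqrt{46} \left(-796\right) = - 796 i \sqrt{46}$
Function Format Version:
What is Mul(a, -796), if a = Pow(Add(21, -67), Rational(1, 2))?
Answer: Mul(-796, I, Pow(46, Rational(1, 2))) ≈ Mul(-5398.7, I)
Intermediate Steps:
a = Mul(I, Pow(46, Rational(1, 2))) (a = Pow(-46, Rational(1, 2)) = Mul(I, Pow(46, Rational(1, 2))) ≈ Mul(6.7823, I))
Mul(a, -796) = Mul(Mul(I, Pow(46, Rational(1, 2))), -796) = Mul(-796, I, Pow(46, Rational(1, 2)))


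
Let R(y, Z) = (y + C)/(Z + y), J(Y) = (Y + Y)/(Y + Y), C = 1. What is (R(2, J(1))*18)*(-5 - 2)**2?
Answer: 882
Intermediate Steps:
J(Y) = 1 (J(Y) = (2*Y)/((2*Y)) = (2*Y)*(1/(2*Y)) = 1)
R(y, Z) = (1 + y)/(Z + y) (R(y, Z) = (y + 1)/(Z + y) = (1 + y)/(Z + y))
(R(2, J(1))*18)*(-5 - 2)**2 = (((1 + 2)/(1 + 2))*18)*(-5 - 2)**2 = ((3/3)*18)*(-7)**2 = (((1/3)*3)*18)*49 = (1*18)*49 = 18*49 = 882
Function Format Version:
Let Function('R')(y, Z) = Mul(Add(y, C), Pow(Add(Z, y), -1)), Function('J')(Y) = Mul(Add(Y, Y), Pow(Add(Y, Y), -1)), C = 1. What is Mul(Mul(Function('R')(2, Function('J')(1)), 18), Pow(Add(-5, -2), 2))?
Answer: 882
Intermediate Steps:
Function('J')(Y) = 1 (Function('J')(Y) = Mul(Mul(2, Y), Pow(Mul(2, Y), -1)) = Mul(Mul(2, Y), Mul(Rational(1, 2), Pow(Y, -1))) = 1)
Function('R')(y, Z) = Mul(Pow(Add(Z, y), -1), Add(1, y)) (Function('R')(y, Z) = Mul(Add(y, 1), Pow(Add(Z, y), -1)) = Mul(Add(1, y), Pow(Add(Z, y), -1)) = Mul(Pow(Add(Z, y), -1), Add(1, y)))
Mul(Mul(Function('R')(2, Function('J')(1)), 18), Pow(Add(-5, -2), 2)) = Mul(Mul(Mul(Pow(Add(1, 2), -1), Add(1, 2)), 18), Pow(Add(-5, -2), 2)) = Mul(Mul(Mul(Pow(3, -1), 3), 18), Pow(-7, 2)) = Mul(Mul(Mul(Rational(1, 3), 3), 18), 49) = Mul(Mul(1, 18), 49) = Mul(18, 49) = 882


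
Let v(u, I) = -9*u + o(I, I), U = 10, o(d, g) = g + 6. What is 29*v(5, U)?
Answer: -841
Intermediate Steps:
o(d, g) = 6 + g
v(u, I) = 6 + I - 9*u (v(u, I) = -9*u + (6 + I) = 6 + I - 9*u)
29*v(5, U) = 29*(6 + 10 - 9*5) = 29*(6 + 10 - 45) = 29*(-29) = -841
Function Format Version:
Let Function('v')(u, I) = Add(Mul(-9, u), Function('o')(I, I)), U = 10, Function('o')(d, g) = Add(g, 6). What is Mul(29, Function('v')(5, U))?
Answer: -841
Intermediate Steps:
Function('o')(d, g) = Add(6, g)
Function('v')(u, I) = Add(6, I, Mul(-9, u)) (Function('v')(u, I) = Add(Mul(-9, u), Add(6, I)) = Add(6, I, Mul(-9, u)))
Mul(29, Function('v')(5, U)) = Mul(29, Add(6, 10, Mul(-9, 5))) = Mul(29, Add(6, 10, -45)) = Mul(29, -29) = -841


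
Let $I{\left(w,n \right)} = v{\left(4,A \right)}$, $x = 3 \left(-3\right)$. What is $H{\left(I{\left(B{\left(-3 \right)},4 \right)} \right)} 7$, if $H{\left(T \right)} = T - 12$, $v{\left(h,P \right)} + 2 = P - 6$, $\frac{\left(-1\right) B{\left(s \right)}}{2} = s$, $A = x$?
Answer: $-203$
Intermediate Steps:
$x = -9$
$A = -9$
$B{\left(s \right)} = - 2 s$
$v{\left(h,P \right)} = -8 + P$ ($v{\left(h,P \right)} = -2 + \left(P - 6\right) = -2 + \left(-6 + P\right) = -8 + P$)
$I{\left(w,n \right)} = -17$ ($I{\left(w,n \right)} = -8 - 9 = -17$)
$H{\left(T \right)} = -12 + T$
$H{\left(I{\left(B{\left(-3 \right)},4 \right)} \right)} 7 = \left(-12 - 17\right) 7 = \left(-29\right) 7 = -203$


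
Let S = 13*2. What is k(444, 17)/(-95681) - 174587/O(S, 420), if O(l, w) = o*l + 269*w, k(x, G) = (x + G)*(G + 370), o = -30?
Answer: -36721924147/10735408200 ≈ -3.4206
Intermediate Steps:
S = 26
k(x, G) = (370 + G)*(G + x) (k(x, G) = (G + x)*(370 + G) = (370 + G)*(G + x))
O(l, w) = -30*l + 269*w
k(444, 17)/(-95681) - 174587/O(S, 420) = (17**2 + 370*17 + 370*444 + 17*444)/(-95681) - 174587/(-30*26 + 269*420) = (289 + 6290 + 164280 + 7548)*(-1/95681) - 174587/(-780 + 112980) = 178407*(-1/95681) - 174587/112200 = -178407/95681 - 174587*1/112200 = -178407/95681 - 174587/112200 = -36721924147/10735408200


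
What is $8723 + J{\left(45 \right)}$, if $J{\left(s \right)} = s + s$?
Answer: $8813$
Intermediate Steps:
$J{\left(s \right)} = 2 s$
$8723 + J{\left(45 \right)} = 8723 + 2 \cdot 45 = 8723 + 90 = 8813$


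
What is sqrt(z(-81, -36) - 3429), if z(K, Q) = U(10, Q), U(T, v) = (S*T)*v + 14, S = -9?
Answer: 5*I*sqrt(7) ≈ 13.229*I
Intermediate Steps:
U(T, v) = 14 - 9*T*v (U(T, v) = (-9*T)*v + 14 = -9*T*v + 14 = 14 - 9*T*v)
z(K, Q) = 14 - 90*Q (z(K, Q) = 14 - 9*10*Q = 14 - 90*Q)
sqrt(z(-81, -36) - 3429) = sqrt((14 - 90*(-36)) - 3429) = sqrt((14 + 3240) - 3429) = sqrt(3254 - 3429) = sqrt(-175) = 5*I*sqrt(7)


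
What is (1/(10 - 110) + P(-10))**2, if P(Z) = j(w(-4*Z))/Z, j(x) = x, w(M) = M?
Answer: 160801/10000 ≈ 16.080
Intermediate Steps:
P(Z) = -4 (P(Z) = (-4*Z)/Z = -4)
(1/(10 - 110) + P(-10))**2 = (1/(10 - 110) - 4)**2 = (1/(-100) - 4)**2 = (-1/100 - 4)**2 = (-401/100)**2 = 160801/10000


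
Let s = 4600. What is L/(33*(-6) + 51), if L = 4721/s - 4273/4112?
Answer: 10127/115855600 ≈ 8.7411e-5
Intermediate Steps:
L = -30381/2364400 (L = 4721/4600 - 4273/4112 = -30381/2364400 ≈ -0.012849)
L/(33*(-6) + 51) = -30381/(2364400*(33*(-6) + 51)) = -30381/(2364400*(-198 + 51)) = -30381/2364400/(-147) = -30381/2364400*(-1/147) = 10127/115855600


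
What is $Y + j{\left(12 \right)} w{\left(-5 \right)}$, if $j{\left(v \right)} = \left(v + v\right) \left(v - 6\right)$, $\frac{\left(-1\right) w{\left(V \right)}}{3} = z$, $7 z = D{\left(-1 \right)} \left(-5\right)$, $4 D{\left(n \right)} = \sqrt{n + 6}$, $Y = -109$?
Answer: $-109 + \frac{540 \sqrt{5}}{7} \approx 63.497$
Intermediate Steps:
$D{\left(n \right)} = \frac{\sqrt{6 + n}}{4}$ ($D{\left(n \right)} = \frac{\sqrt{n + 6}}{4} = \frac{\sqrt{6 + n}}{4}$)
$z = - \frac{5 \sqrt{5}}{28}$ ($z = \frac{\frac{\sqrt{6 - 1}}{4} \left(-5\right)}{7} = \frac{\frac{\sqrt{5}}{4} \left(-5\right)}{7} = \frac{\left(- \frac{5}{4}\right) \sqrt{5}}{7} = - \frac{5 \sqrt{5}}{28} \approx -0.3993$)
$w{\left(V \right)} = \frac{15 \sqrt{5}}{28}$ ($w{\left(V \right)} = - 3 \left(- \frac{5 \sqrt{5}}{28}\right) = \frac{15 \sqrt{5}}{28}$)
$j{\left(v \right)} = 2 v \left(-6 + v\right)$
$Y + j{\left(12 \right)} w{\left(-5 \right)} = -109 + 2 \cdot 12 \left(-6 + 12\right) \frac{15 \sqrt{5}}{28} = -109 + 2 \cdot 12 \cdot 6 \frac{15 \sqrt{5}}{28} = -109 + 144 \frac{15 \sqrt{5}}{28} = -109 + \frac{540 \sqrt{5}}{7}$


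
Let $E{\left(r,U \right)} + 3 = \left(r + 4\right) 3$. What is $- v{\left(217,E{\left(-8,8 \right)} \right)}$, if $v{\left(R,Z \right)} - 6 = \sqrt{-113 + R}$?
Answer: $-6 - 2 \sqrt{26} \approx -16.198$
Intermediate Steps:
$E{\left(r,U \right)} = 9 + 3 r$ ($E{\left(r,U \right)} = -3 + \left(r + 4\right) 3 = -3 + \left(4 + r\right) 3 = -3 + \left(12 + 3 r\right) = 9 + 3 r$)
$v{\left(R,Z \right)} = 6 + \sqrt{-113 + R}$
$- v{\left(217,E{\left(-8,8 \right)} \right)} = - (6 + \sqrt{-113 + 217}) = - (6 + \sqrt{104}) = - (6 + 2 \sqrt{26}) = -6 - 2 \sqrt{26}$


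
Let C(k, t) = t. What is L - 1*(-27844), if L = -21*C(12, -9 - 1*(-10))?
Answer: 27823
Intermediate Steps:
L = -21 (L = -21*(-9 - 1*(-10)) = -21*(-9 + 10) = -21*1 = -21)
L - 1*(-27844) = -21 - 1*(-27844) = -21 + 27844 = 27823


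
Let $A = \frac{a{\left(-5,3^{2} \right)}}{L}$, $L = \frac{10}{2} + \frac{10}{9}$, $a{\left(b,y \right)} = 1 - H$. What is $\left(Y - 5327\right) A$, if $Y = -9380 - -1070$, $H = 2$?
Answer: $\frac{122733}{55} \approx 2231.5$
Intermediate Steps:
$a{\left(b,y \right)} = -1$ ($a{\left(b,y \right)} = 1 - 2 = -1$)
$L = \frac{55}{9}$ ($L = 10 \cdot \frac{1}{2} + 10 \cdot \frac{1}{9} = 5 + \frac{10}{9} = \frac{55}{9} \approx 6.1111$)
$Y = -8310$ ($Y = -9380 + 1070 = -8310$)
$A = - \frac{9}{55}$ ($A = - \frac{1}{\frac{55}{9}} = \left(-1\right) \frac{9}{55} = - \frac{9}{55} \approx -0.16364$)
$\left(Y - 5327\right) A = \left(-8310 - 5327\right) \left(- \frac{9}{55}\right) = \left(-13637\right) \left(- \frac{9}{55}\right) = \frac{122733}{55}$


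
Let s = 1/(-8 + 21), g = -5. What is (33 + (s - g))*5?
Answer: 2475/13 ≈ 190.38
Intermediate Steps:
s = 1/13 ≈ 0.076923
(33 + (s - g))*5 = (33 + (1/13 - 1*(-5)))*5 = (33 + (1/13 + 5))*5 = (33 + 66/13)*5 = (495/13)*5 = 2475/13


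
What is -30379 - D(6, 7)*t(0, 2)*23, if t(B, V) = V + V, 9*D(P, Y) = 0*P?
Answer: -30379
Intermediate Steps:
D(P, Y) = 0 (D(P, Y) = (0*P)/9 = (⅑)*0 = 0)
t(B, V) = 2*V
-30379 - D(6, 7)*t(0, 2)*23 = -30379 - 0*(2*2)*23 = -30379 - 0*4*23 = -30379 - 0*23 = -30379 - 1*0 = -30379 + 0 = -30379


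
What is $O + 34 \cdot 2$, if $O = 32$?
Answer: $100$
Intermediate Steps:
$O + 34 \cdot 2 = 32 + 34 \cdot 2 = 32 + 68 = 100$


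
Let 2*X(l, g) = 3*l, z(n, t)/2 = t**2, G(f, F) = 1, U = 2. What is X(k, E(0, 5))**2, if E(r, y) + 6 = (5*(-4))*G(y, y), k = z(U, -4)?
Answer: 2304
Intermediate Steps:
z(n, t) = 2*t**2
k = 32 (k = 2*(-4)**2 = 2*16 = 32)
E(r, y) = -26 (E(r, y) = -6 + (5*(-4))*1 = -6 - 20*1 = -6 - 20 = -26)
X(l, g) = 3*l/2 (X(l, g) = (3*l)/2 = 3*l/2)
X(k, E(0, 5))**2 = ((3/2)*32)**2 = 48**2 = 2304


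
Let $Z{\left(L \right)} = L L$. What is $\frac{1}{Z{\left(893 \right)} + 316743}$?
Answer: $\frac{1}{1114192} \approx 8.9751 \cdot 10^{-7}$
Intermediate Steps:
$Z{\left(L \right)} = L^{2}$
$\frac{1}{Z{\left(893 \right)} + 316743} = \frac{1}{893^{2} + 316743} = \frac{1}{797449 + 316743} = \frac{1}{1114192}$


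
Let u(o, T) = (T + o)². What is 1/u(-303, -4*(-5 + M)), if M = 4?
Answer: 1/89401 ≈ 1.1186e-5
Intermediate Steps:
1/u(-303, -4*(-5 + M)) = 1/((-4*(-5 + 4) - 303)²) = 1/((-4*(-1) - 303)²) = 1/((4 - 303)²) = 1/((-299)²) = 1/89401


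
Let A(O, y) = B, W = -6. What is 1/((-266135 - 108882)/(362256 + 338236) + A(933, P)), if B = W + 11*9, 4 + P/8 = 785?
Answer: 700492/64770739 ≈ 0.010815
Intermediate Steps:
P = 6248 (P = -32 + 8*785 = -32 + 6280 = 6248)
B = 93 (B = -6 + 11*9 = -6 + 99 = 93)
A(O, y) = 93
1/((-266135 - 108882)/(362256 + 338236) + A(933, P)) = 1/((-266135 - 108882)/(362256 + 338236) + 93) = 1/(-375017/700492 + 93) = 1/(64770739/700492) = 700492/64770739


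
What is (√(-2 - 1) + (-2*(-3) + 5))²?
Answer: (11 + I*√3)² ≈ 118.0 + 38.105*I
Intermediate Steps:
(√(-2 - 1) + (-2*(-3) + 5))² = (√(-3) + (6 + 5))² = (I*√3 + 11)² = (11 + I*√3)²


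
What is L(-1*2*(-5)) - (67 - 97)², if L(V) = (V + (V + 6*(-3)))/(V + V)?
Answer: -8999/10 ≈ -899.90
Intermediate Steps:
L(V) = (-18 + 2*V)/(2*V) (L(V) = (V + (V - 18))/((2*V)) = (V + (-18 + V))*(1/(2*V)) = (-18 + 2*V)*(1/(2*V)) = (-18 + 2*V)/(2*V))
L(-1*2*(-5)) - (67 - 97)² = (-9 - 1*2*(-5))/((-1*2*(-5))) - (67 - 97)² = (-9 - 2*(-5))/((-2*(-5))) - 1*(-30)² = (-9 + 10)/10 - 1*900 = (⅒)*1 - 900 = ⅒ - 900 = -8999/10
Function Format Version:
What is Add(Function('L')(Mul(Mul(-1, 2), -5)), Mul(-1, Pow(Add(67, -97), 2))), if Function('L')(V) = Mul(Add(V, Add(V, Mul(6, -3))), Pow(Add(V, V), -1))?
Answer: Rational(-8999, 10) ≈ -899.90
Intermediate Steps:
Function('L')(V) = Mul(Rational(1, 2), Pow(V, -1), Add(-18, Mul(2, V))) (Function('L')(V) = Mul(Add(V, Add(V, -18)), Pow(Mul(2, V), -1)) = Mul(Add(V, Add(-18, V)), Mul(Rational(1, 2), Pow(V, -1))) = Mul(Add(-18, Mul(2, V)), Mul(Rational(1, 2), Pow(V, -1))) = Mul(Rational(1, 2), Pow(V, -1), Add(-18, Mul(2, V))))
Add(Function('L')(Mul(Mul(-1, 2), -5)), Mul(-1, Pow(Add(67, -97), 2))) = Add(Mul(Pow(Mul(Mul(-1, 2), -5), -1), Add(-9, Mul(Mul(-1, 2), -5))), Mul(-1, Pow(Add(67, -97), 2))) = Add(Mul(Pow(Mul(-2, -5), -1), Add(-9, Mul(-2, -5))), Mul(-1, Pow(-30, 2))) = Add(Mul(Pow(10, -1), Add(-9, 10)), Mul(-1, 900)) = Add(Mul(Rational(1, 10), 1), -900) = Add(Rational(1, 10), -900) = Rational(-8999, 10)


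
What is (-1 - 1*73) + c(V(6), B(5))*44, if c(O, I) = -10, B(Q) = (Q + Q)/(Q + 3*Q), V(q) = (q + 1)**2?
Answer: -514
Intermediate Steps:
V(q) = (1 + q)**2
B(Q) = 1/2 (B(Q) = (2*Q)/((4*Q)) = (2*Q)*(1/(4*Q)) = 1/2)
(-1 - 1*73) + c(V(6), B(5))*44 = (-1 - 1*73) - 10*44 = (-1 - 73) - 440 = -74 - 440 = -514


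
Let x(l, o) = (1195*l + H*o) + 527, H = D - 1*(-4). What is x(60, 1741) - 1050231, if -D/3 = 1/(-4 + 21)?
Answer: -16512903/17 ≈ -9.7135e+5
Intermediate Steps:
D = -3/17 (D = -3/(-4 + 21) = -3/17 ≈ -0.17647)
H = 65/17 (H = -3/17 - 1*(-4) = -3/17 + 4 = 65/17 ≈ 3.8235)
x(l, o) = 527 + 1195*l + 65*o/17 (x(l, o) = (1195*l + 65*o/17) + 527 = 527 + 1195*l + 65*o/17)
x(60, 1741) - 1050231 = (527 + 1195*60 + (65/17)*1741) - 1050231 = (527 + 71700 + 113165/17) - 1050231 = 1341024/17 - 1050231 = -16512903/17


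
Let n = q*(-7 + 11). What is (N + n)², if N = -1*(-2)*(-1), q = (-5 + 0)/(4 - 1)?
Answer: 676/9 ≈ 75.111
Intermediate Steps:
q = -5/3 ≈ -1.6667
N = -2 (N = 2*(-1) = -2)
n = -20/3 (n = -5*(-7 + 11)/3 = -5/3*4 = -20/3 ≈ -6.6667)
(N + n)² = (-2 - 20/3)² = (-26/3)² = 676/9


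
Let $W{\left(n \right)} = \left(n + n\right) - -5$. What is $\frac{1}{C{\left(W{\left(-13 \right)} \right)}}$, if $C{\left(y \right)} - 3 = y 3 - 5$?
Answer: $- \frac{1}{65} \approx -0.015385$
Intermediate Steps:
$W{\left(n \right)} = 5 + 2 n$ ($W{\left(n \right)} = 2 n + 5 = 5 + 2 n$)
$C{\left(y \right)} = -2 + 3 y$ ($C{\left(y \right)} = 3 + \left(y 3 - 5\right) = 3 + \left(3 y - 5\right) = 3 + \left(-5 + 3 y\right) = -2 + 3 y$)
$\frac{1}{C{\left(W{\left(-13 \right)} \right)}} = \frac{1}{-2 + 3 \left(5 + 2 \left(-13\right)\right)} = \frac{1}{-2 + 3 \left(5 - 26\right)} = \frac{1}{-2 + 3 \left(-21\right)} = \frac{1}{-2 - 63} = \frac{1}{-65} = - \frac{1}{65}$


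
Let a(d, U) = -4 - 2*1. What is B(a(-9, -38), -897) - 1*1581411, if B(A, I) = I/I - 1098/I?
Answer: -472841224/299 ≈ -1.5814e+6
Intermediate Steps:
a(d, U) = -6 (a(d, U) = -4 - 2 = -6)
B(A, I) = 1 - 1098/I
B(a(-9, -38), -897) - 1*1581411 = (-1098 - 897)/(-897) - 1*1581411 = -1/897*(-1995) - 1581411 = 665/299 - 1581411 = -472841224/299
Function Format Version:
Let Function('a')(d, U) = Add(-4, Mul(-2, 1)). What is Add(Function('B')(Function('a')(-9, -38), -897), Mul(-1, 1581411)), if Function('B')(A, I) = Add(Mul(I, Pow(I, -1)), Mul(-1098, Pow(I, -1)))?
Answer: Rational(-472841224, 299) ≈ -1.5814e+6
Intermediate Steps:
Function('a')(d, U) = -6 (Function('a')(d, U) = Add(-4, -2) = -6)
Function('B')(A, I) = Add(1, Mul(-1098, Pow(I, -1)))
Add(Function('B')(Function('a')(-9, -38), -897), Mul(-1, 1581411)) = Add(Mul(Pow(-897, -1), Add(-1098, -897)), Mul(-1, 1581411)) = Add(Mul(Rational(-1, 897), -1995), -1581411) = Add(Rational(665, 299), -1581411) = Rational(-472841224, 299)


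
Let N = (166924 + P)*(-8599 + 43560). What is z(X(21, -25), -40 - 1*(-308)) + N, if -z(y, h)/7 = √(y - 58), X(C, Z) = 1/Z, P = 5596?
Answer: 6031471720 - 7*I*√1451/5 ≈ 6.0315e+9 - 53.329*I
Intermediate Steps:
N = 6031471720 (N = (166924 + 5596)*(-8599 + 43560) = 172520*34961 = 6031471720)
z(y, h) = -7*√(-58 + y) (z(y, h) = -7*√(y - 58) = -7*√(-58 + y))
z(X(21, -25), -40 - 1*(-308)) + N = -7*√(-58 + 1/(-25)) + 6031471720 = -7*√(-58 - 1/25) + 6031471720 = -7*I*√1451/5 + 6031471720 = 6031471720 - 7*I*√1451/5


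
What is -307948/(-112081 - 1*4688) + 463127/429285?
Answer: 20697370427/5569686685 ≈ 3.7161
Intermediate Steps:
-307948/(-112081 - 1*4688) + 463127/429285 = -307948/(-112081 - 4688) + 463127*(1/429285) = -307948/(-116769) + 463127/429285 = -307948*(-1/116769) + 463127/429285 = 307948/116769 + 463127/429285 = 20697370427/5569686685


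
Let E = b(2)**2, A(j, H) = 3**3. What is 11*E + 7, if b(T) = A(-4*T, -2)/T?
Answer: 8047/4 ≈ 2011.8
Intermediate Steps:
A(j, H) = 27
b(T) = 27/T
E = 729/4 (E = (27/2)**2 = 729/4 ≈ 182.25)
11*E + 7 = 11*(729/4) + 7 = 8019/4 + 7 = 8047/4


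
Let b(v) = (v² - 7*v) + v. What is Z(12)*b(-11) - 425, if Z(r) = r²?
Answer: 26503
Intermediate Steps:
b(v) = v² - 6*v
Z(12)*b(-11) - 425 = 12²*(-11*(-6 - 11)) - 425 = 144*(-11*(-17)) - 425 = 144*187 - 425 = 26928 - 425 = 26503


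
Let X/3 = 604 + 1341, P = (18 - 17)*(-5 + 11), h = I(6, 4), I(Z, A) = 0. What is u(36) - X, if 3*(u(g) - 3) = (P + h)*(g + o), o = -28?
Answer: -5816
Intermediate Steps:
h = 0
P = 6 (P = 1*6 = 6)
u(g) = -53 + 2*g (u(g) = 3 + ((6 + 0)*(g - 28))/3 = 3 + (6*(-28 + g))/3 = 3 + (-168 + 6*g)/3 = 3 + (-56 + 2*g) = -53 + 2*g)
X = 5835 (X = 3*(604 + 1341) = 3*1945 = 5835)
u(36) - X = (-53 + 2*36) - 1*5835 = (-53 + 72) - 5835 = 19 - 5835 = -5816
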